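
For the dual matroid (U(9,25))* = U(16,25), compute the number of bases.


The dual of U(r,n) is U(n-r, n) = U(16,25).
Bases of U(16,25) are all (16)-element subsets.
|B(M*)| = C(25,16) = 25! / (16! * 9!) = 2042975.

2042975


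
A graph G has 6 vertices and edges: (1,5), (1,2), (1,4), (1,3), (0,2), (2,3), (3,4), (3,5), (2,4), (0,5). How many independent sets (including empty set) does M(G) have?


An independent set in a graphic matroid is an acyclic edge subset.
G has 6 vertices and 10 edges.
Enumerate all 2^10 = 1024 subsets, checking for acyclicity.
Total independent sets = 454.

454


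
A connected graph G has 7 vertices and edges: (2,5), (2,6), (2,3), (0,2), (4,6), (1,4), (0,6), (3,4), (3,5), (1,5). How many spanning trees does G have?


By Kirchhoff's matrix tree theorem, the number of spanning trees equals
the determinant of any cofactor of the Laplacian matrix L.
G has 7 vertices and 10 edges.
Computing the (6 x 6) cofactor determinant gives 94.

94


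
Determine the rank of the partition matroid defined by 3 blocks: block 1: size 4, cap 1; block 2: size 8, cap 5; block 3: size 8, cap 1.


Rank of a partition matroid = sum of min(|Si|, ci) for each block.
= min(4,1) + min(8,5) + min(8,1)
= 1 + 5 + 1
= 7.

7


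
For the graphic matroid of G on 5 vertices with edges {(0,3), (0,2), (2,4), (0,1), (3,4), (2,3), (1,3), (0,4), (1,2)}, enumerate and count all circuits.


A circuit in a graphic matroid = edge set of a simple cycle.
G has 5 vertices and 9 edges.
Enumerating all minimal edge subsets forming cycles...
Total circuits found: 22.

22


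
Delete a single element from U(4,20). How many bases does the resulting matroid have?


Deleting e from U(4,20) gives U(4,19) since n > r.
Bases of U(4,19) = C(19,4) = (19 * 18 * 17 * 16) / (1 * 2 * 3 * 4) = 3876.

3876


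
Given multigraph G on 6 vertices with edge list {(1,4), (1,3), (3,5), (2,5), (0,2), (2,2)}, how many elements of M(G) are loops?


In a graphic matroid, a loop is a self-loop edge (u,u) with rank 0.
Examining all 6 edges for self-loops...
Self-loops found: (2,2)
Number of loops = 1.

1


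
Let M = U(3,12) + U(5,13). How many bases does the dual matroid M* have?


(M1+M2)* = M1* + M2*.
M1* = U(9,12), bases: C(12,9) = 220.
M2* = U(8,13), bases: C(13,8) = 1287.
|B(M*)| = 220 * 1287 = 283140.

283140


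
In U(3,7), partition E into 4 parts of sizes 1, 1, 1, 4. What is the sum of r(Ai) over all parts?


r(Ai) = min(|Ai|, 3) for each part.
Sum = min(1,3) + min(1,3) + min(1,3) + min(4,3)
    = 1 + 1 + 1 + 3
    = 6.

6


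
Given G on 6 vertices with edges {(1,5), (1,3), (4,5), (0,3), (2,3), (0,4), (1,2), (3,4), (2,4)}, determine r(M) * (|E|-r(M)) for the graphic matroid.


r(M) = |V| - c = 6 - 1 = 5.
nullity = |E| - r(M) = 9 - 5 = 4.
Product = 5 * 4 = 20.

20


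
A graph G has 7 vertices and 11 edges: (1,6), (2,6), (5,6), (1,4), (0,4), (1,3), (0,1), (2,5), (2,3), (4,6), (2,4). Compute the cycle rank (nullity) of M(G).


Cycle rank (nullity) = |E| - r(M) = |E| - (|V| - c).
|E| = 11, |V| = 7, c = 1.
Nullity = 11 - (7 - 1) = 11 - 6 = 5.

5


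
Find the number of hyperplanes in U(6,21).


Hyperplanes of U(6,21) are flats of rank 5.
In a uniform matroid, these are exactly the (5)-element subsets.
Count = (21 choose 5) = 20349.

20349


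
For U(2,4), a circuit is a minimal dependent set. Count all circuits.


In U(2,4), circuits are the (3)-element subsets.
Any set of 3 elements is dependent, and removing any one element gives
an independent set of size 2, so it is a minimal dependent set.
Number of circuits = (4 choose 3) = 4.

4


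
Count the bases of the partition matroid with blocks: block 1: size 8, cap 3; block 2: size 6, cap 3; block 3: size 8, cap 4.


A basis picks exactly ci elements from block i.
Number of bases = product of C(|Si|, ci).
= C(8,3) * C(6,3) * C(8,4)
= 56 * 20 * 70
= 78400.

78400


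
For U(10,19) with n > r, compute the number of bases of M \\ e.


Deleting e from U(10,19) gives U(10,18) since n > r.
Bases of U(10,18) = (18 choose 10) = 43758.

43758


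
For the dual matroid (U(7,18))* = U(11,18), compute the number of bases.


The dual of U(r,n) is U(n-r, n) = U(11,18).
Bases of U(11,18) are all (11)-element subsets.
|B(M*)| = (18 choose 11) = 31824.

31824


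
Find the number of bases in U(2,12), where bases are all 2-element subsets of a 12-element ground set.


Bases of U(2,12) are all 2-element subsets of the 12-element ground set.
Number of bases = C(12,2).
(12 choose 2) = 66.

66


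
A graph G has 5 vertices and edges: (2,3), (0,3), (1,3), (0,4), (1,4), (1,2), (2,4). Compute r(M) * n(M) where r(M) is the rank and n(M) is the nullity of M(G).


r(M) = |V| - c = 5 - 1 = 4.
nullity = |E| - r(M) = 7 - 4 = 3.
Product = 4 * 3 = 12.

12


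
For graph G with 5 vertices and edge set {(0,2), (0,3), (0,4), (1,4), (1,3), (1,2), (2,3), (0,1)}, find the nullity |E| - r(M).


Cycle rank (nullity) = |E| - r(M) = |E| - (|V| - c).
|E| = 8, |V| = 5, c = 1.
Nullity = 8 - (5 - 1) = 8 - 4 = 4.

4


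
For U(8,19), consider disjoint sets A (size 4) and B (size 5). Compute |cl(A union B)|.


|A union B| = 4 + 5 = 9 (disjoint).
In U(8,19), cl(S) = S if |S| < 8, else cl(S) = E.
Since 9 >= 8, cl(A union B) = E.
|cl(A union B)| = 19.

19


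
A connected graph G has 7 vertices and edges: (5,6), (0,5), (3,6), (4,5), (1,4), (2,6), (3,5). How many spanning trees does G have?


By Kirchhoff's matrix tree theorem, the number of spanning trees equals
the determinant of any cofactor of the Laplacian matrix L.
G has 7 vertices and 7 edges.
Computing the (6 x 6) cofactor determinant gives 3.

3


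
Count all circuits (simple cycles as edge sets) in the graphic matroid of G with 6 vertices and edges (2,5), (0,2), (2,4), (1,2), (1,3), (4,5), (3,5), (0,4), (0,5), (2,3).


A circuit in a graphic matroid = edge set of a simple cycle.
G has 6 vertices and 10 edges.
Enumerating all minimal edge subsets forming cycles...
Total circuits found: 18.

18


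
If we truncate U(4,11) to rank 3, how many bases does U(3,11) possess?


Truncating U(4,11) to rank 3 gives U(3,11).
Bases of U(3,11) are all 3-element subsets of 11 elements.
Number of bases = C(11,3) = 11! / (3! * 8!) = 165.

165


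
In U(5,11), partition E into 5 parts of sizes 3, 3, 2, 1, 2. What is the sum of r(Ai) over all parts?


r(Ai) = min(|Ai|, 5) for each part.
Sum = min(3,5) + min(3,5) + min(2,5) + min(1,5) + min(2,5)
    = 3 + 3 + 2 + 1 + 2
    = 11.

11


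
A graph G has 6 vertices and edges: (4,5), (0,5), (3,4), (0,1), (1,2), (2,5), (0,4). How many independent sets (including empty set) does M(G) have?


An independent set in a graphic matroid is an acyclic edge subset.
G has 6 vertices and 7 edges.
Enumerate all 2^7 = 128 subsets, checking for acyclicity.
Total independent sets = 104.

104


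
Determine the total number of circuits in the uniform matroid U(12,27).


In U(12,27), circuits are the (13)-element subsets.
Any set of 13 elements is dependent, and removing any one element gives
an independent set of size 12, so it is a minimal dependent set.
Number of circuits = C(27,13) = 20058300.

20058300


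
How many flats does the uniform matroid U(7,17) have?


Flats of U(7,17): every subset of size < 7 is a flat, plus E itself.
Count = (17 choose 0) + (17 choose 1) + (17 choose 2) + (17 choose 3) + (17 choose 4) + (17 choose 5) + (17 choose 6) + 1
     = 1 + 17 + 136 + 680 + 2380 + 6188 + 12376 + 1
     = 21779.

21779


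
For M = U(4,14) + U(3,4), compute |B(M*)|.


(M1+M2)* = M1* + M2*.
M1* = U(10,14), bases: C(14,10) = 1001.
M2* = U(1,4), bases: C(4,1) = 4.
|B(M*)| = 1001 * 4 = 4004.

4004


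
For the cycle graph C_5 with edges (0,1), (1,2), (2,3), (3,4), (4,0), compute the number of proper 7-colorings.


P(C_5, k) = (k-1)^5 + (-1)^5*(k-1).
P(7) = (6)^5 - 6
= 7776 - 6 = 7770.

7770


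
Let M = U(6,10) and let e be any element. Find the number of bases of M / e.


Contracting e from U(6,10) gives U(5,9).
Bases of U(5,9) = C(9,5) = 9! / (5! * 4!) = 126.

126


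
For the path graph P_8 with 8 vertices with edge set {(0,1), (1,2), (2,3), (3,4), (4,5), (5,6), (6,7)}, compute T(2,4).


A path on 8 vertices is a tree with 7 edges.
T(x,y) = x^(7) for any tree.
T(2,4) = 2^7 = 128.

128


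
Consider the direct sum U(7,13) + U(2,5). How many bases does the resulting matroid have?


Bases of a direct sum M1 + M2: |B| = |B(M1)| * |B(M2)|.
|B(U(7,13))| = C(13,7) = 1716.
|B(U(2,5))| = C(5,2) = 10.
Total bases = 1716 * 10 = 17160.

17160


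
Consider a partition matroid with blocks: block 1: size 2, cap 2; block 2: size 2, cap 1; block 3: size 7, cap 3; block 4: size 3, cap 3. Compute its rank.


Rank of a partition matroid = sum of min(|Si|, ci) for each block.
= min(2,2) + min(2,1) + min(7,3) + min(3,3)
= 2 + 1 + 3 + 3
= 9.

9


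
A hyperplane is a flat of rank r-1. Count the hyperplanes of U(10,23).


Hyperplanes of U(10,23) are flats of rank 9.
In a uniform matroid, these are exactly the (9)-element subsets.
Count = (23 choose 9) = 817190.

817190


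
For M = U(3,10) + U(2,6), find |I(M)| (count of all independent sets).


For a direct sum, |I(M1+M2)| = |I(M1)| * |I(M2)|.
|I(U(3,10))| = sum C(10,k) for k=0..3 = 176.
|I(U(2,6))| = sum C(6,k) for k=0..2 = 22.
Total = 176 * 22 = 3872.

3872


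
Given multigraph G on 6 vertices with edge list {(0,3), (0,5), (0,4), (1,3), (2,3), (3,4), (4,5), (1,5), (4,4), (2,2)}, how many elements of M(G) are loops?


In a graphic matroid, a loop is a self-loop edge (u,u) with rank 0.
Examining all 10 edges for self-loops...
Self-loops found: (4,4), (2,2)
Number of loops = 2.

2


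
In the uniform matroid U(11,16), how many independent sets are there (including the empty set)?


Independent sets of U(11,16) are all subsets of size <= 11.
Count = (16 choose 0) + (16 choose 1) + (16 choose 2) + (16 choose 3) + (16 choose 4) + (16 choose 5) + (16 choose 6) + (16 choose 7) + (16 choose 8) + (16 choose 9) + (16 choose 10) + (16 choose 11)
     = 1 + 16 + 120 + 560 + 1820 + 4368 + 8008 + 11440 + 12870 + 11440 + 8008 + 4368
     = 63019.

63019


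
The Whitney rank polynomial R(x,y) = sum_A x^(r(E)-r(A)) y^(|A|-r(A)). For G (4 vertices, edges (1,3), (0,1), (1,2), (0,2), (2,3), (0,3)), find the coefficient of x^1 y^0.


R(x,y) = sum over A in 2^E of x^(r(E)-r(A)) * y^(|A|-r(A)).
G has 4 vertices, 6 edges. r(E) = 3.
Enumerate all 2^6 = 64 subsets.
Count subsets with r(E)-r(A)=1 and |A|-r(A)=0: 15.

15


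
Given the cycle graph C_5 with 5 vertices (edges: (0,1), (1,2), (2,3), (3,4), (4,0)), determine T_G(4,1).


T(C_5; x,y) = x + x^2 + ... + x^(4) + y.
T(4,1) = 4^1 + 4^2 + 4^3 + 4^4 + 1
= 4 + 16 + 64 + 256 + 1
= 341.

341


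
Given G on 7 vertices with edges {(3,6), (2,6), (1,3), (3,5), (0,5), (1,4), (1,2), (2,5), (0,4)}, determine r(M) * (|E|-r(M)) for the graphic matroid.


r(M) = |V| - c = 7 - 1 = 6.
nullity = |E| - r(M) = 9 - 6 = 3.
Product = 6 * 3 = 18.

18


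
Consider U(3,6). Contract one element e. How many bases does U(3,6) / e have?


Contracting e from U(3,6) gives U(2,5).
Bases of U(2,5) = C(5,2) = (5 * 4) / (1 * 2) = 10.

10


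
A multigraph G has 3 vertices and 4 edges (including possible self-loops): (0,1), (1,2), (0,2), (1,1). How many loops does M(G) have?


In a graphic matroid, a loop is a self-loop edge (u,u) with rank 0.
Examining all 4 edges for self-loops...
Self-loops found: (1,1)
Number of loops = 1.

1


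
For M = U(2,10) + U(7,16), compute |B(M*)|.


(M1+M2)* = M1* + M2*.
M1* = U(8,10), bases: C(10,8) = 45.
M2* = U(9,16), bases: C(16,9) = 11440.
|B(M*)| = 45 * 11440 = 514800.

514800


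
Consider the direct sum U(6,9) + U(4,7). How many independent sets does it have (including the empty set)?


For a direct sum, |I(M1+M2)| = |I(M1)| * |I(M2)|.
|I(U(6,9))| = sum C(9,k) for k=0..6 = 466.
|I(U(4,7))| = sum C(7,k) for k=0..4 = 99.
Total = 466 * 99 = 46134.

46134


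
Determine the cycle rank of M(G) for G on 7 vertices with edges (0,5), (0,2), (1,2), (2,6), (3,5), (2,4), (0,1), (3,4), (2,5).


Cycle rank (nullity) = |E| - r(M) = |E| - (|V| - c).
|E| = 9, |V| = 7, c = 1.
Nullity = 9 - (7 - 1) = 9 - 6 = 3.

3


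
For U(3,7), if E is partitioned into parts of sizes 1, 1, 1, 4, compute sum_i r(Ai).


r(Ai) = min(|Ai|, 3) for each part.
Sum = min(1,3) + min(1,3) + min(1,3) + min(4,3)
    = 1 + 1 + 1 + 3
    = 6.

6


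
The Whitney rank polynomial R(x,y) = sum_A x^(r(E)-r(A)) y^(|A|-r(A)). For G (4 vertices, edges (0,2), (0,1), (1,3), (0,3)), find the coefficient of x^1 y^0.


R(x,y) = sum over A in 2^E of x^(r(E)-r(A)) * y^(|A|-r(A)).
G has 4 vertices, 4 edges. r(E) = 3.
Enumerate all 2^4 = 16 subsets.
Count subsets with r(E)-r(A)=1 and |A|-r(A)=0: 6.

6


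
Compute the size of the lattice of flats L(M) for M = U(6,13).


Flats of U(6,13): every subset of size < 6 is a flat, plus E itself.
Count = C(13,0) + C(13,1) + C(13,2) + C(13,3) + C(13,4) + C(13,5) + 1
     = 1 + 13 + 78 + 286 + 715 + 1287 + 1
     = 2381.

2381


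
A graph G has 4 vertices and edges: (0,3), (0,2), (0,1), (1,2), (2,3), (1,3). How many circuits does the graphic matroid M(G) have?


A circuit in a graphic matroid = edge set of a simple cycle.
G has 4 vertices and 6 edges.
Enumerating all minimal edge subsets forming cycles...
Total circuits found: 7.

7


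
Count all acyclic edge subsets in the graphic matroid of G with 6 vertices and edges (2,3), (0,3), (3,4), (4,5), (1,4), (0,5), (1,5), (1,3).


An independent set in a graphic matroid is an acyclic edge subset.
G has 6 vertices and 8 edges.
Enumerate all 2^8 = 256 subsets, checking for acyclicity.
Total independent sets = 172.

172


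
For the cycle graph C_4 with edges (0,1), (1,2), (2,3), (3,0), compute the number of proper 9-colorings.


P(C_4, k) = (k-1)^4 + (-1)^4*(k-1).
P(9) = (8)^4 + 8
= 4096 + 8 = 4104.

4104


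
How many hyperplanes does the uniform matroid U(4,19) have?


Hyperplanes of U(4,19) are flats of rank 3.
In a uniform matroid, these are exactly the (3)-element subsets.
Count = C(19,3) = 19! / (3! * 16!) = 969.

969


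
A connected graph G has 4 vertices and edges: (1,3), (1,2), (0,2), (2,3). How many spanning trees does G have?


By Kirchhoff's matrix tree theorem, the number of spanning trees equals
the determinant of any cofactor of the Laplacian matrix L.
G has 4 vertices and 4 edges.
Computing the (3 x 3) cofactor determinant gives 3.

3


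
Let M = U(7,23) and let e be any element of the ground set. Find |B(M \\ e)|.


Deleting e from U(7,23) gives U(7,22) since n > r.
Bases of U(7,22) = C(22,7) = 170544.

170544


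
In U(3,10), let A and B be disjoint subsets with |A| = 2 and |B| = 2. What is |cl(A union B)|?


|A union B| = 2 + 2 = 4 (disjoint).
In U(3,10), cl(S) = S if |S| < 3, else cl(S) = E.
Since 4 >= 3, cl(A union B) = E.
|cl(A union B)| = 10.

10


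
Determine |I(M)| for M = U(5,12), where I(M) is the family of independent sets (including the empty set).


Independent sets of U(5,12) are all subsets of size <= 5.
Count = (12 choose 0) + (12 choose 1) + (12 choose 2) + (12 choose 3) + (12 choose 4) + (12 choose 5)
     = 1 + 12 + 66 + 220 + 495 + 792
     = 1586.

1586


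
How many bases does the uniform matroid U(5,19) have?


Bases of U(5,19) are all 5-element subsets of the 19-element ground set.
Number of bases = C(19,5).
(19 choose 5) = 11628.

11628


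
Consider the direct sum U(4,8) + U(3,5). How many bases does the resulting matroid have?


Bases of a direct sum M1 + M2: |B| = |B(M1)| * |B(M2)|.
|B(U(4,8))| = C(8,4) = 70.
|B(U(3,5))| = C(5,3) = 10.
Total bases = 70 * 10 = 700.

700


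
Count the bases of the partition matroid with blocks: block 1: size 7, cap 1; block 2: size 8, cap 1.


A basis picks exactly ci elements from block i.
Number of bases = product of C(|Si|, ci).
= C(7,1) * C(8,1)
= 7 * 8
= 56.

56


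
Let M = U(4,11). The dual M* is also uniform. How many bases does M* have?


The dual of U(r,n) is U(n-r, n) = U(7,11).
Bases of U(7,11) are all (7)-element subsets.
|B(M*)| = (11 choose 7) = 330.

330


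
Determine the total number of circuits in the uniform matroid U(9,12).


In U(9,12), circuits are the (10)-element subsets.
Any set of 10 elements is dependent, and removing any one element gives
an independent set of size 9, so it is a minimal dependent set.
Number of circuits = C(12,10) = 12! / (10! * 2!) = 66.

66


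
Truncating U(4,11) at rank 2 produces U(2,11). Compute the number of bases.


Truncating U(4,11) to rank 2 gives U(2,11).
Bases of U(2,11) are all 2-element subsets of 11 elements.
Number of bases = (11 choose 2) = 55.

55


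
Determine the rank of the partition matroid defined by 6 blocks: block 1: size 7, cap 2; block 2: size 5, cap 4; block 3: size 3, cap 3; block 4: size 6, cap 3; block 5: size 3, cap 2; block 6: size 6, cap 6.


Rank of a partition matroid = sum of min(|Si|, ci) for each block.
= min(7,2) + min(5,4) + min(3,3) + min(6,3) + min(3,2) + min(6,6)
= 2 + 4 + 3 + 3 + 2 + 6
= 20.

20


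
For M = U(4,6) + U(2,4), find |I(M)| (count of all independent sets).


For a direct sum, |I(M1+M2)| = |I(M1)| * |I(M2)|.
|I(U(4,6))| = sum C(6,k) for k=0..4 = 57.
|I(U(2,4))| = sum C(4,k) for k=0..2 = 11.
Total = 57 * 11 = 627.

627


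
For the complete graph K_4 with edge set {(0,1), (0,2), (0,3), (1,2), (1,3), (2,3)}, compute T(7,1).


T(K_4; x,y) = x^3 + 3x^2 + 4xy + 2x + y^3 + 3y^2 + 2y.
Substituting x=7, y=1:
= 343 + 147 + 28 + 14 + 1 + 3 + 2
= 538.

538


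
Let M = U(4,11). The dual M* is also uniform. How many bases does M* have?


The dual of U(r,n) is U(n-r, n) = U(7,11).
Bases of U(7,11) are all (7)-element subsets.
|B(M*)| = C(11,7) = 11! / (7! * 4!) = 330.

330


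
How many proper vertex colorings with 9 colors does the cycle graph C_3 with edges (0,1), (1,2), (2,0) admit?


P(C_3, k) = (k-1)^3 + (-1)^3*(k-1).
P(9) = (8)^3 - 8
= 512 - 8 = 504.

504


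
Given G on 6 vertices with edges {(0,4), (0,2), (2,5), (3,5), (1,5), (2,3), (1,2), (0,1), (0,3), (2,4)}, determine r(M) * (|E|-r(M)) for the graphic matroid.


r(M) = |V| - c = 6 - 1 = 5.
nullity = |E| - r(M) = 10 - 5 = 5.
Product = 5 * 5 = 25.

25


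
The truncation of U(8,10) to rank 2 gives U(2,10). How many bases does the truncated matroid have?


Truncating U(8,10) to rank 2 gives U(2,10).
Bases of U(2,10) are all 2-element subsets of 10 elements.
Number of bases = C(10,2) = 10! / (2! * 8!) = 45.

45


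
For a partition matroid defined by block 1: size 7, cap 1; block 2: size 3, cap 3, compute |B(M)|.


A basis picks exactly ci elements from block i.
Number of bases = product of C(|Si|, ci).
= C(7,1) * C(3,3)
= 7 * 1
= 7.

7


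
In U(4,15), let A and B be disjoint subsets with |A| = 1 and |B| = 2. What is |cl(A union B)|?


|A union B| = 1 + 2 = 3 (disjoint).
In U(4,15), cl(S) = S if |S| < 4, else cl(S) = E.
Since 3 < 4, cl(A union B) = A union B.
|cl(A union B)| = 3.

3


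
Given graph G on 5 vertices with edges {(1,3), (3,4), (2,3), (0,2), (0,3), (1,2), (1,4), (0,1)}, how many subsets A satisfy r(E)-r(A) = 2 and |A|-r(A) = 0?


R(x,y) = sum over A in 2^E of x^(r(E)-r(A)) * y^(|A|-r(A)).
G has 5 vertices, 8 edges. r(E) = 4.
Enumerate all 2^8 = 256 subsets.
Count subsets with r(E)-r(A)=2 and |A|-r(A)=0: 28.

28


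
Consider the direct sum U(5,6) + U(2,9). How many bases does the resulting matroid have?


Bases of a direct sum M1 + M2: |B| = |B(M1)| * |B(M2)|.
|B(U(5,6))| = C(6,5) = 6.
|B(U(2,9))| = C(9,2) = 36.
Total bases = 6 * 36 = 216.

216


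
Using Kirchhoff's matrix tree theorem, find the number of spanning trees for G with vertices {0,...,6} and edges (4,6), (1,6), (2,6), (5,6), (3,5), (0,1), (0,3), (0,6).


By Kirchhoff's matrix tree theorem, the number of spanning trees equals
the determinant of any cofactor of the Laplacian matrix L.
G has 7 vertices and 8 edges.
Computing the (6 x 6) cofactor determinant gives 11.

11


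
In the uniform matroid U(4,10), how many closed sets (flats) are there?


Flats of U(4,10): every subset of size < 4 is a flat, plus E itself.
Count = C(10,0) + C(10,1) + C(10,2) + C(10,3) + 1
     = 1 + 10 + 45 + 120 + 1
     = 177.

177


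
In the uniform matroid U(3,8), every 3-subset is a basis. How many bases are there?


Bases of U(3,8) are all 3-element subsets of the 8-element ground set.
Number of bases = C(8,3).
C(8,3) = 8! / (3! * 5!) = 56.

56


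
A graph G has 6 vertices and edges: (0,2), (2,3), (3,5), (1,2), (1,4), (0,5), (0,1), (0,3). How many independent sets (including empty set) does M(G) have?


An independent set in a graphic matroid is an acyclic edge subset.
G has 6 vertices and 8 edges.
Enumerate all 2^8 = 256 subsets, checking for acyclicity.
Total independent sets = 164.

164


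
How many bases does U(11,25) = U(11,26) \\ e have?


Deleting e from U(11,26) gives U(11,25) since n > r.
Bases of U(11,25) = C(25,11) = 25! / (11! * 14!) = 4457400.

4457400


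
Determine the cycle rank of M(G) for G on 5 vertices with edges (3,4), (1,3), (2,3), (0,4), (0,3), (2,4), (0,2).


Cycle rank (nullity) = |E| - r(M) = |E| - (|V| - c).
|E| = 7, |V| = 5, c = 1.
Nullity = 7 - (5 - 1) = 7 - 4 = 3.

3


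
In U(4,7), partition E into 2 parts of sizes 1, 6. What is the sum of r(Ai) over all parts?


r(Ai) = min(|Ai|, 4) for each part.
Sum = min(1,4) + min(6,4)
    = 1 + 4
    = 5.

5


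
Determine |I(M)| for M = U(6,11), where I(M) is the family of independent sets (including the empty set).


Independent sets of U(6,11) are all subsets of size <= 6.
Count = C(11,0) + C(11,1) + C(11,2) + C(11,3) + C(11,4) + C(11,5) + C(11,6)
     = 1 + 11 + 55 + 165 + 330 + 462 + 462
     = 1486.

1486


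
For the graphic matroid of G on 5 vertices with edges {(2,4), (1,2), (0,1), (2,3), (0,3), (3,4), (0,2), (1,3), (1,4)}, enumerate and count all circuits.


A circuit in a graphic matroid = edge set of a simple cycle.
G has 5 vertices and 9 edges.
Enumerating all minimal edge subsets forming cycles...
Total circuits found: 22.

22


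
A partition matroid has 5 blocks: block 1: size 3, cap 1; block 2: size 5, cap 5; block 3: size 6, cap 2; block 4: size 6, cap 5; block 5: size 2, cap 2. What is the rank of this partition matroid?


Rank of a partition matroid = sum of min(|Si|, ci) for each block.
= min(3,1) + min(5,5) + min(6,2) + min(6,5) + min(2,2)
= 1 + 5 + 2 + 5 + 2
= 15.

15


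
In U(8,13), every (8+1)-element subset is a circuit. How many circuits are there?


In U(8,13), circuits are the (9)-element subsets.
Any set of 9 elements is dependent, and removing any one element gives
an independent set of size 8, so it is a minimal dependent set.
Number of circuits = C(13,9) = 13! / (9! * 4!) = 715.

715


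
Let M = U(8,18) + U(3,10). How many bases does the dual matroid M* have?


(M1+M2)* = M1* + M2*.
M1* = U(10,18), bases: C(18,10) = 43758.
M2* = U(7,10), bases: C(10,7) = 120.
|B(M*)| = 43758 * 120 = 5250960.

5250960


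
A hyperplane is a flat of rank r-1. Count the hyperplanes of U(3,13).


Hyperplanes of U(3,13) are flats of rank 2.
In a uniform matroid, these are exactly the (2)-element subsets.
Count = C(13,2) = (13 * 12) / (1 * 2) = 78.

78


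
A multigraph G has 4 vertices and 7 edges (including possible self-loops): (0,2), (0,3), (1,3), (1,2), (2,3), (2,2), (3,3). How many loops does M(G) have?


In a graphic matroid, a loop is a self-loop edge (u,u) with rank 0.
Examining all 7 edges for self-loops...
Self-loops found: (2,2), (3,3)
Number of loops = 2.

2


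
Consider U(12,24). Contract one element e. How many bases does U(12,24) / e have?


Contracting e from U(12,24) gives U(11,23).
Bases of U(11,23) = C(23,11) = 23! / (11! * 12!) = 1352078.

1352078


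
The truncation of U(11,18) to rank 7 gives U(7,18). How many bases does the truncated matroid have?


Truncating U(11,18) to rank 7 gives U(7,18).
Bases of U(7,18) are all 7-element subsets of 18 elements.
Number of bases = C(18,7) = 18! / (7! * 11!) = 31824.

31824


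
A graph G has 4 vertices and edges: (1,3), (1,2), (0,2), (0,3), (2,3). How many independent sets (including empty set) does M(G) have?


An independent set in a graphic matroid is an acyclic edge subset.
G has 4 vertices and 5 edges.
Enumerate all 2^5 = 32 subsets, checking for acyclicity.
Total independent sets = 24.

24


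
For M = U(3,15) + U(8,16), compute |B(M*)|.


(M1+M2)* = M1* + M2*.
M1* = U(12,15), bases: C(15,12) = 455.
M2* = U(8,16), bases: C(16,8) = 12870.
|B(M*)| = 455 * 12870 = 5855850.

5855850


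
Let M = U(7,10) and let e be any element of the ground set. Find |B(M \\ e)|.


Deleting e from U(7,10) gives U(7,9) since n > r.
Bases of U(7,9) = C(9,7) = 36.

36


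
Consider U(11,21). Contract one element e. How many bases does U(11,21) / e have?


Contracting e from U(11,21) gives U(10,20).
Bases of U(10,20) = C(20,10) = 20! / (10! * 10!) = 184756.

184756


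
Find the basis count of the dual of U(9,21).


The dual of U(r,n) is U(n-r, n) = U(12,21).
Bases of U(12,21) are all (12)-element subsets.
|B(M*)| = C(21,12) = 293930.

293930


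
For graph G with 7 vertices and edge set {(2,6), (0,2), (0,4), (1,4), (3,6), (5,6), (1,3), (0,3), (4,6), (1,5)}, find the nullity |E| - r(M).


Cycle rank (nullity) = |E| - r(M) = |E| - (|V| - c).
|E| = 10, |V| = 7, c = 1.
Nullity = 10 - (7 - 1) = 10 - 6 = 4.

4


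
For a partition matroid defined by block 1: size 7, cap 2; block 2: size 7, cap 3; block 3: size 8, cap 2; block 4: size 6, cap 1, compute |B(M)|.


A basis picks exactly ci elements from block i.
Number of bases = product of C(|Si|, ci).
= C(7,2) * C(7,3) * C(8,2) * C(6,1)
= 21 * 35 * 28 * 6
= 123480.

123480


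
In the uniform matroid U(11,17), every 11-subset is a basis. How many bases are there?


Bases of U(11,17) are all 11-element subsets of the 17-element ground set.
Number of bases = C(17,11).
C(17,11) = 12376.

12376


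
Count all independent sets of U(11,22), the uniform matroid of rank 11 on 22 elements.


Independent sets of U(11,22) are all subsets of size <= 11.
Count = (22 choose 0) + (22 choose 1) + (22 choose 2) + (22 choose 3) + (22 choose 4) + (22 choose 5) + (22 choose 6) + (22 choose 7) + (22 choose 8) + (22 choose 9) + (22 choose 10) + (22 choose 11)
     = 1 + 22 + 231 + 1540 + 7315 + 26334 + 74613 + 170544 + 319770 + 497420 + 646646 + 705432
     = 2449868.

2449868


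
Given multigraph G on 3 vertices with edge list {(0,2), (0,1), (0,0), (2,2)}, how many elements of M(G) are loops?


In a graphic matroid, a loop is a self-loop edge (u,u) with rank 0.
Examining all 4 edges for self-loops...
Self-loops found: (0,0), (2,2)
Number of loops = 2.

2


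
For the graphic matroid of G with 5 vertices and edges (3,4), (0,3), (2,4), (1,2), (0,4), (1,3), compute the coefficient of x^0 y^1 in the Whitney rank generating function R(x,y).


R(x,y) = sum over A in 2^E of x^(r(E)-r(A)) * y^(|A|-r(A)).
G has 5 vertices, 6 edges. r(E) = 4.
Enumerate all 2^6 = 64 subsets.
Count subsets with r(E)-r(A)=0 and |A|-r(A)=1: 6.

6


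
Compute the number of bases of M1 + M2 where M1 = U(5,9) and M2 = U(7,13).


Bases of a direct sum M1 + M2: |B| = |B(M1)| * |B(M2)|.
|B(U(5,9))| = C(9,5) = 126.
|B(U(7,13))| = C(13,7) = 1716.
Total bases = 126 * 1716 = 216216.

216216


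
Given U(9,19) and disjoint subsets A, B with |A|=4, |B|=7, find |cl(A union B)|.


|A union B| = 4 + 7 = 11 (disjoint).
In U(9,19), cl(S) = S if |S| < 9, else cl(S) = E.
Since 11 >= 9, cl(A union B) = E.
|cl(A union B)| = 19.

19


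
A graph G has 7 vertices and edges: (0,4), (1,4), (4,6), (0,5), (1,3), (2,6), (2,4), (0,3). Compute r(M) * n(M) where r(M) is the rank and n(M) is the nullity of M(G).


r(M) = |V| - c = 7 - 1 = 6.
nullity = |E| - r(M) = 8 - 6 = 2.
Product = 6 * 2 = 12.

12


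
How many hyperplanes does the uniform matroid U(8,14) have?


Hyperplanes of U(8,14) are flats of rank 7.
In a uniform matroid, these are exactly the (7)-element subsets.
Count = (14 choose 7) = 3432.

3432


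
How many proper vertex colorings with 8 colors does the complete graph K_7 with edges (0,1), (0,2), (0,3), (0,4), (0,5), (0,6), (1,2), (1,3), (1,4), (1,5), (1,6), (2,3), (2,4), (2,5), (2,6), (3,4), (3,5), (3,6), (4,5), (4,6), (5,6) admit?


P(K_7, k) = k(k-1)(k-2)...(k-6).
P(8) = (8) * (7) * (6) * (5) * (4) * (3) * (2) = 40320.

40320


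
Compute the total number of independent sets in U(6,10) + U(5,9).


For a direct sum, |I(M1+M2)| = |I(M1)| * |I(M2)|.
|I(U(6,10))| = sum C(10,k) for k=0..6 = 848.
|I(U(5,9))| = sum C(9,k) for k=0..5 = 382.
Total = 848 * 382 = 323936.

323936


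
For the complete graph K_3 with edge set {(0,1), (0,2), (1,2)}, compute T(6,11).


T(K_3; x,y) = x^2 + x + y.
T(6,11) = 36 + 6 + 11 = 53.

53


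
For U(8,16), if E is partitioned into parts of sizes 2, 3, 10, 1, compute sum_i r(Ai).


r(Ai) = min(|Ai|, 8) for each part.
Sum = min(2,8) + min(3,8) + min(10,8) + min(1,8)
    = 2 + 3 + 8 + 1
    = 14.

14


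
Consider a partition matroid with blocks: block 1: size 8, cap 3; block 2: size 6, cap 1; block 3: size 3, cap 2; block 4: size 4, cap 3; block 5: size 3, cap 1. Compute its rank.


Rank of a partition matroid = sum of min(|Si|, ci) for each block.
= min(8,3) + min(6,1) + min(3,2) + min(4,3) + min(3,1)
= 3 + 1 + 2 + 3 + 1
= 10.

10


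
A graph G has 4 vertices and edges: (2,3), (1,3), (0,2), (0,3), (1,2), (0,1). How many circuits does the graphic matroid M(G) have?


A circuit in a graphic matroid = edge set of a simple cycle.
G has 4 vertices and 6 edges.
Enumerating all minimal edge subsets forming cycles...
Total circuits found: 7.

7


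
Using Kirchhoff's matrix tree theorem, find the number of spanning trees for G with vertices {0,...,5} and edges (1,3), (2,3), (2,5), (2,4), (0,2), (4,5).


By Kirchhoff's matrix tree theorem, the number of spanning trees equals
the determinant of any cofactor of the Laplacian matrix L.
G has 6 vertices and 6 edges.
Computing the (5 x 5) cofactor determinant gives 3.

3


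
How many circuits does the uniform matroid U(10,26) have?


In U(10,26), circuits are the (11)-element subsets.
Any set of 11 elements is dependent, and removing any one element gives
an independent set of size 10, so it is a minimal dependent set.
Number of circuits = C(26,11) = 26! / (11! * 15!) = 7726160.

7726160


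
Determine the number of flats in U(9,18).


Flats of U(9,18): every subset of size < 9 is a flat, plus E itself.
Count = (18 choose 0) + (18 choose 1) + (18 choose 2) + (18 choose 3) + (18 choose 4) + (18 choose 5) + (18 choose 6) + (18 choose 7) + (18 choose 8) + 1
     = 1 + 18 + 153 + 816 + 3060 + 8568 + 18564 + 31824 + 43758 + 1
     = 106763.

106763


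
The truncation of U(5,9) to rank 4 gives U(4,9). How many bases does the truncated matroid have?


Truncating U(5,9) to rank 4 gives U(4,9).
Bases of U(4,9) are all 4-element subsets of 9 elements.
Number of bases = C(9,4) = (9 * 8 * 7 * 6) / (1 * 2 * 3 * 4) = 126.

126


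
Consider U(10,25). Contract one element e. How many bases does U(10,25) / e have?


Contracting e from U(10,25) gives U(9,24).
Bases of U(9,24) = (24 choose 9) = 1307504.

1307504


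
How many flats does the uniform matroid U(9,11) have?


Flats of U(9,11): every subset of size < 9 is a flat, plus E itself.
Count = (11 choose 0) + (11 choose 1) + (11 choose 2) + (11 choose 3) + (11 choose 4) + (11 choose 5) + (11 choose 6) + (11 choose 7) + (11 choose 8) + 1
     = 1 + 11 + 55 + 165 + 330 + 462 + 462 + 330 + 165 + 1
     = 1982.

1982


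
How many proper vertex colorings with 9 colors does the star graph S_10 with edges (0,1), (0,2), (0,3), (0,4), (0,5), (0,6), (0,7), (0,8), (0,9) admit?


P(tree, k) = k * (k-1)^(9) for any tree on 10 vertices.
P(9) = 9 * 8^9 = 9 * 134217728 = 1207959552.

1207959552


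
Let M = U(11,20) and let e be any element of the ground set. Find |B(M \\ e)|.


Deleting e from U(11,20) gives U(11,19) since n > r.
Bases of U(11,19) = C(19,11) = 19! / (11! * 8!) = 75582.

75582


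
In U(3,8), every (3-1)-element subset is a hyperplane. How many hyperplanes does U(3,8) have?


Hyperplanes of U(3,8) are flats of rank 2.
In a uniform matroid, these are exactly the (2)-element subsets.
Count = C(8,2) = (8 * 7) / (1 * 2) = 28.

28


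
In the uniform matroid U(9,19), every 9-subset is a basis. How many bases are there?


Bases of U(9,19) are all 9-element subsets of the 19-element ground set.
Number of bases = C(19,9).
(19 choose 9) = 92378.

92378


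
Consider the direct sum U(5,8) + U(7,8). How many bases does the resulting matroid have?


Bases of a direct sum M1 + M2: |B| = |B(M1)| * |B(M2)|.
|B(U(5,8))| = C(8,5) = 56.
|B(U(7,8))| = C(8,7) = 8.
Total bases = 56 * 8 = 448.

448


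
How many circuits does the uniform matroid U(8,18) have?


In U(8,18), circuits are the (9)-element subsets.
Any set of 9 elements is dependent, and removing any one element gives
an independent set of size 8, so it is a minimal dependent set.
Number of circuits = C(18,9) = 18! / (9! * 9!) = 48620.

48620


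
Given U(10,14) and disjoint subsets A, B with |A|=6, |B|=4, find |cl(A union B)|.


|A union B| = 6 + 4 = 10 (disjoint).
In U(10,14), cl(S) = S if |S| < 10, else cl(S) = E.
Since 10 >= 10, cl(A union B) = E.
|cl(A union B)| = 14.

14


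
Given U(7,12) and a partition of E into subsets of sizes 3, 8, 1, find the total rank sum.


r(Ai) = min(|Ai|, 7) for each part.
Sum = min(3,7) + min(8,7) + min(1,7)
    = 3 + 7 + 1
    = 11.

11


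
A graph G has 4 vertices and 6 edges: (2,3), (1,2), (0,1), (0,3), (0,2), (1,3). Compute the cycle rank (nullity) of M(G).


Cycle rank (nullity) = |E| - r(M) = |E| - (|V| - c).
|E| = 6, |V| = 4, c = 1.
Nullity = 6 - (4 - 1) = 6 - 3 = 3.

3


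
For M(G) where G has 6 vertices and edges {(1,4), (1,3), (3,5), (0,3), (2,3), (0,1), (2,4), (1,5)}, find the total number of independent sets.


An independent set in a graphic matroid is an acyclic edge subset.
G has 6 vertices and 8 edges.
Enumerate all 2^8 = 256 subsets, checking for acyclicity.
Total independent sets = 177.

177


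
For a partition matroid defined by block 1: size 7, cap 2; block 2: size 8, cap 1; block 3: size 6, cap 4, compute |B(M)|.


A basis picks exactly ci elements from block i.
Number of bases = product of C(|Si|, ci).
= C(7,2) * C(8,1) * C(6,4)
= 21 * 8 * 15
= 2520.

2520


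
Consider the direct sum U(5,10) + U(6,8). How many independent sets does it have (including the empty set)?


For a direct sum, |I(M1+M2)| = |I(M1)| * |I(M2)|.
|I(U(5,10))| = sum C(10,k) for k=0..5 = 638.
|I(U(6,8))| = sum C(8,k) for k=0..6 = 247.
Total = 638 * 247 = 157586.

157586


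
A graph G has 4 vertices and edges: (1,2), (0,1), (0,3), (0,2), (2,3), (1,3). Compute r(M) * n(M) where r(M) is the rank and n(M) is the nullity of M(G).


r(M) = |V| - c = 4 - 1 = 3.
nullity = |E| - r(M) = 6 - 3 = 3.
Product = 3 * 3 = 9.

9


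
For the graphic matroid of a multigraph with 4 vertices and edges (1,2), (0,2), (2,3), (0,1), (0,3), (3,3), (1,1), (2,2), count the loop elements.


In a graphic matroid, a loop is a self-loop edge (u,u) with rank 0.
Examining all 8 edges for self-loops...
Self-loops found: (3,3), (1,1), (2,2)
Number of loops = 3.

3


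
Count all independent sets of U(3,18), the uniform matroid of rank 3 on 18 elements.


Independent sets of U(3,18) are all subsets of size <= 3.
Count = C(18,0) + C(18,1) + C(18,2) + C(18,3)
     = 1 + 18 + 153 + 816
     = 988.

988


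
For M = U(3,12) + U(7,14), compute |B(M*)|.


(M1+M2)* = M1* + M2*.
M1* = U(9,12), bases: C(12,9) = 220.
M2* = U(7,14), bases: C(14,7) = 3432.
|B(M*)| = 220 * 3432 = 755040.

755040


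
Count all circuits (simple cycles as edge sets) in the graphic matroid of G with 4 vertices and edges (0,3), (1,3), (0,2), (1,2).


A circuit in a graphic matroid = edge set of a simple cycle.
G has 4 vertices and 4 edges.
Enumerating all minimal edge subsets forming cycles...
Total circuits found: 1.

1


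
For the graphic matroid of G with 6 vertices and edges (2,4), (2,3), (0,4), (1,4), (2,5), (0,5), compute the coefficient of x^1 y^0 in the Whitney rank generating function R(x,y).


R(x,y) = sum over A in 2^E of x^(r(E)-r(A)) * y^(|A|-r(A)).
G has 6 vertices, 6 edges. r(E) = 5.
Enumerate all 2^6 = 64 subsets.
Count subsets with r(E)-r(A)=1 and |A|-r(A)=0: 14.

14


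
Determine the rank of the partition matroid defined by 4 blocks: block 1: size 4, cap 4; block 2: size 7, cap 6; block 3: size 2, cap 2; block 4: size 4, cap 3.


Rank of a partition matroid = sum of min(|Si|, ci) for each block.
= min(4,4) + min(7,6) + min(2,2) + min(4,3)
= 4 + 6 + 2 + 3
= 15.

15


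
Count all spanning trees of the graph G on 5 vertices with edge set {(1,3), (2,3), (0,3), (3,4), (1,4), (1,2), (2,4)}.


By Kirchhoff's matrix tree theorem, the number of spanning trees equals
the determinant of any cofactor of the Laplacian matrix L.
G has 5 vertices and 7 edges.
Computing the (4 x 4) cofactor determinant gives 16.

16


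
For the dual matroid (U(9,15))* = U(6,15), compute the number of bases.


The dual of U(r,n) is U(n-r, n) = U(6,15).
Bases of U(6,15) are all (6)-element subsets.
|B(M*)| = C(15,6) = 5005.

5005


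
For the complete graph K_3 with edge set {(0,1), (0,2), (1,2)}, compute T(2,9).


T(K_3; x,y) = x^2 + x + y.
T(2,9) = 4 + 2 + 9 = 15.

15


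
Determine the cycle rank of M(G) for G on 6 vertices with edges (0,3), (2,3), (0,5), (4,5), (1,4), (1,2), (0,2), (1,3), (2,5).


Cycle rank (nullity) = |E| - r(M) = |E| - (|V| - c).
|E| = 9, |V| = 6, c = 1.
Nullity = 9 - (6 - 1) = 9 - 5 = 4.

4


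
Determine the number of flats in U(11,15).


Flats of U(11,15): every subset of size < 11 is a flat, plus E itself.
Count = (15 choose 0) + (15 choose 1) + (15 choose 2) + (15 choose 3) + (15 choose 4) + (15 choose 5) + (15 choose 6) + (15 choose 7) + (15 choose 8) + (15 choose 9) + (15 choose 10) + 1
     = 1 + 15 + 105 + 455 + 1365 + 3003 + 5005 + 6435 + 6435 + 5005 + 3003 + 1
     = 30828.

30828


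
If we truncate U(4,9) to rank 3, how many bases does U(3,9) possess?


Truncating U(4,9) to rank 3 gives U(3,9).
Bases of U(3,9) are all 3-element subsets of 9 elements.
Number of bases = C(9,3) = 9! / (3! * 6!) = 84.

84


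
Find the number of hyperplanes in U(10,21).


Hyperplanes of U(10,21) are flats of rank 9.
In a uniform matroid, these are exactly the (9)-element subsets.
Count = C(21,9) = 21! / (9! * 12!) = 293930.

293930


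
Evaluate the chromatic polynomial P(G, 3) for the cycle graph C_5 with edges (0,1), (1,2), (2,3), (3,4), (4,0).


P(C_5, k) = (k-1)^5 + (-1)^5*(k-1).
P(3) = (2)^5 - 2
= 32 - 2 = 30.

30


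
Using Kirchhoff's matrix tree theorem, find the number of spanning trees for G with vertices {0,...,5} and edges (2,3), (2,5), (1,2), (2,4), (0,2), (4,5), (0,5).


By Kirchhoff's matrix tree theorem, the number of spanning trees equals
the determinant of any cofactor of the Laplacian matrix L.
G has 6 vertices and 7 edges.
Computing the (5 x 5) cofactor determinant gives 8.

8


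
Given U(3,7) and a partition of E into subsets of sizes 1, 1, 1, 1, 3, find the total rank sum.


r(Ai) = min(|Ai|, 3) for each part.
Sum = min(1,3) + min(1,3) + min(1,3) + min(1,3) + min(3,3)
    = 1 + 1 + 1 + 1 + 3
    = 7.

7


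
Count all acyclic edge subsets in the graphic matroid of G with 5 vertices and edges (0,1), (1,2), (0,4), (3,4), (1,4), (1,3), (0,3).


An independent set in a graphic matroid is an acyclic edge subset.
G has 5 vertices and 7 edges.
Enumerate all 2^7 = 128 subsets, checking for acyclicity.
Total independent sets = 76.

76
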